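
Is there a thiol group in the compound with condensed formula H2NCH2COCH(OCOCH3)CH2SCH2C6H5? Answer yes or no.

Reading the structure from left to right:
  H2NCH2: –NH2 on an sp³ carbon with no adjacent C=O → amine.
  CO: –C(=O)– with carbon on both sides → ketone.
  CH(OCOCH3): pendant –OC(=O)CH3: an acyloxy group → ester.
  CH2SCH2: C–S–C linkage → sulfide (thioether).
  C6H5: –C6H5 phenyl ring → arene.
The groups actually present are: amine, arene, ester, ketone, sulfide.

no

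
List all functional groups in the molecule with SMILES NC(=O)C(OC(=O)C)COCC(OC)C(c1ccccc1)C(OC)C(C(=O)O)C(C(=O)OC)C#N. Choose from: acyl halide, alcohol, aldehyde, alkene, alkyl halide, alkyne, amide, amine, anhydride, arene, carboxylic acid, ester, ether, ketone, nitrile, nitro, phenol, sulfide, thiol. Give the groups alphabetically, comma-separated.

amide, arene, carboxylic acid, ester, ether, nitrile

–C(=O)NH2: carbonyl C bonded to C and to N → amide (the N is not a separate amine).
pendant –OC(=O)CH3: an acyloxy group → ester.
C–O–C with sp³ carbons on both sides and no adjacent C=O → ether.
pendant –OCH3: C–O–C with sp³ C, no adjacent C=O → ether.
pendant –C6H5: benzene ring → arene.
pendant –OCH3: C–O–C with sp³ C, no adjacent C=O → ether.
pendant –COOH: carbonyl C bonded to C and –OH → carboxylic acid.
pendant –COOCH3: carbonyl C bonded to C and –OCH3 → ester.
–C≡N: carbon triple-bonded to nitrogen → nitrile.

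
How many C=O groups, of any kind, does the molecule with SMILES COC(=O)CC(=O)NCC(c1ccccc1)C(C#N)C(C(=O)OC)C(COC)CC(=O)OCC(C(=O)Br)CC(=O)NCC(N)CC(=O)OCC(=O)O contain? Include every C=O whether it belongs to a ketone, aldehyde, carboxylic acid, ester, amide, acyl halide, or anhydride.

8

CH3OOC: ester, 1 C=O (running total 1).
CH2CONHCH2: amide, 1 C=O (running total 2).
CH(COOCH3): ester, 1 C=O (running total 3).
CH2COOCH2: ester, 1 C=O (running total 4).
CH(COBr): acyl halide, 1 C=O (running total 5).
CH2CONHCH2: amide, 1 C=O (running total 6).
CH2COOCH2: ester, 1 C=O (running total 7).
COOH: carboxylic acid, 1 C=O (running total 8).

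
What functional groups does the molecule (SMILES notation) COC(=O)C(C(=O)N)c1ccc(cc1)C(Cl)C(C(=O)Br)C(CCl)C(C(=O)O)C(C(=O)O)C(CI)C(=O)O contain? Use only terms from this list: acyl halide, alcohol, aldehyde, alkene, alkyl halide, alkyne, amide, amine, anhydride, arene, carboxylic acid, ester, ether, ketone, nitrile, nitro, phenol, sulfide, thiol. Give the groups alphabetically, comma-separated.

acyl halide, alkyl halide, amide, arene, carboxylic acid, ester

Reading the structure from left to right:
  CH3OOC: CH3O–C(=O)–: carbonyl C bonded to C and to –OCH3 → ester (not ketone + ether).
  CH(CONH2): pendant –CONH2: carbonyl C bonded to C and N → amide.
  C6H4: para-disubstituted benzene ring → arene.
  CH(Cl): halogen on an sp³ carbon → alkyl halide.
  CH(COBr): pendant –C(=O)X: carbonyl C bonded to C and halogen → acyl halide.
  CH(CH2Cl): pendant –CH2X: halogen on sp³ carbon → alkyl halide.
  CH(COOH): pendant –COOH: carbonyl C bonded to C and –OH → carboxylic acid.
  CH(COOH): pendant –COOH: carbonyl C bonded to C and –OH → carboxylic acid.
  CH(CH2I): pendant –CH2X: halogen on sp³ carbon → alkyl halide.
  COOH: –COOH: carbonyl C bonded to –OH and C → carboxylic acid (the –OH is not a separate alcohol).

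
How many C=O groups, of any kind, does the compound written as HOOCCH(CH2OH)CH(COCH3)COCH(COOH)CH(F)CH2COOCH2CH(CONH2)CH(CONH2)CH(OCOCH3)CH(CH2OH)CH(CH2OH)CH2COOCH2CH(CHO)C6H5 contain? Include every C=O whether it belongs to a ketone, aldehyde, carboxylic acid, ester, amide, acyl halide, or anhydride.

10

HOOC: carboxylic acid, 1 C=O (running total 1).
CH(COCH3): ketone, 1 C=O (running total 2).
CO: ketone, 1 C=O (running total 3).
CH(COOH): carboxylic acid, 1 C=O (running total 4).
CH2COOCH2: ester, 1 C=O (running total 5).
CH(CONH2): amide, 1 C=O (running total 6).
CH(CONH2): amide, 1 C=O (running total 7).
CH(OCOCH3): ester, 1 C=O (running total 8).
CH2COOCH2: ester, 1 C=O (running total 9).
CH(CHO): aldehyde, 1 C=O (running total 10).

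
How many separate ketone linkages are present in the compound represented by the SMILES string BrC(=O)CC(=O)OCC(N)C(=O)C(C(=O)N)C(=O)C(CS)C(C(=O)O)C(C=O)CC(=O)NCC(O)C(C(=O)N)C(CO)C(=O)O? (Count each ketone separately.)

Working along the chain:
  BrCO: –C(=O)Br: carbonyl C bonded to C and to a halogen → acyl halide (not alkyl halide).
  CH2COOCH2: –C(=O)–O–C with C on the carbonyl side → ester.
  CH(NH2): –NH2 on an sp³ carbon with no adjacent C=O → amine.
  CO: –C(=O)– with carbon on both sides → ketone.
  CH(CONH2): pendant –CONH2: carbonyl C bonded to C and N → amide.
  CO: –C(=O)– with carbon on both sides → ketone.
  CH(CH2SH): pendant –CH2SH → thiol.
  CH(COOH): pendant –COOH: carbonyl C bonded to C and –OH → carboxylic acid.
  CH(CHO): pendant –CHO: carbonyl C bonded to C and H → aldehyde.
  CH2CONHCH2: –C(=O)–N– linkage → amide (the N is not an amine).
  CH(OH): –OH on an sp³ carbon → alcohol (secondary).
  CH(CONH2): pendant –CONH2: carbonyl C bonded to C and N → amide.
  CH(CH2OH): pendant –CH2OH on an sp³ backbone C → alcohol.
  COOH: –COOH: carbonyl C bonded to –OH and C → carboxylic acid (the –OH is not a separate alcohol).
Ketone appears at: CO, CO → 2.

2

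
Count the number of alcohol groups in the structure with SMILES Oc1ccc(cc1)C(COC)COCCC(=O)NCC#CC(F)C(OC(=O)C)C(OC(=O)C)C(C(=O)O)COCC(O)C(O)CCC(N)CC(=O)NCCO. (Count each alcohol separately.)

3

–OH attached directly to an aromatic ring → phenol (not alcohol); the ring itself is an arene.
pendant –CH2OCH3: C–O–C linkage → ether.
C–O–C with sp³ carbons on both sides and no adjacent C=O → ether.
–C(=O)–N– linkage → amide (the N is not an amine).
C≡C triple bond → alkyne.
halogen on an sp³ carbon → alkyl halide.
pendant –OC(=O)CH3: an acyloxy group → ester.
pendant –OC(=O)CH3: an acyloxy group → ester.
pendant –COOH: carbonyl C bonded to C and –OH → carboxylic acid.
C–O–C with sp³ carbons on both sides and no adjacent C=O → ether.
–OH on an sp³ carbon → alcohol (secondary).
–OH on an sp³ carbon → alcohol (secondary).
–NH2 on an sp³ carbon with no adjacent C=O → amine.
–C(=O)–N– linkage → amide (the N is not an amine).
–OH on an sp³ carbon → alcohol.
Alcohol appears at: CH(OH), CH(OH), CH2OH → 3.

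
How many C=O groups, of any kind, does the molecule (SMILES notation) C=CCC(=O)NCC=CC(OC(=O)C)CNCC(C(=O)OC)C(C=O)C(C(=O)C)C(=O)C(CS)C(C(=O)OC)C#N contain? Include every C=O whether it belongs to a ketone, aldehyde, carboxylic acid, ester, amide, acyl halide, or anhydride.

7

CH2CONHCH2: amide, 1 C=O (running total 1).
CH(OCOCH3): ester, 1 C=O (running total 2).
CH(COOCH3): ester, 1 C=O (running total 3).
CH(CHO): aldehyde, 1 C=O (running total 4).
CH(COCH3): ketone, 1 C=O (running total 5).
CO: ketone, 1 C=O (running total 6).
CH(COOCH3): ester, 1 C=O (running total 7).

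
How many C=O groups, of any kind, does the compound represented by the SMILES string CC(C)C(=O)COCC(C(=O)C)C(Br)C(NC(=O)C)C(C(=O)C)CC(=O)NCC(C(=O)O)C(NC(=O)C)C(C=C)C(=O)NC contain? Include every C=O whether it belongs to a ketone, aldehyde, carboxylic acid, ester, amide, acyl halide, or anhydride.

CO: ketone, 1 C=O (running total 1).
CH(COCH3): ketone, 1 C=O (running total 2).
CH(NHCOCH3): amide, 1 C=O (running total 3).
CH(COCH3): ketone, 1 C=O (running total 4).
CH2CONHCH2: amide, 1 C=O (running total 5).
CH(COOH): carboxylic acid, 1 C=O (running total 6).
CH(NHCOCH3): amide, 1 C=O (running total 7).
CONHCH3: amide, 1 C=O (running total 8).

8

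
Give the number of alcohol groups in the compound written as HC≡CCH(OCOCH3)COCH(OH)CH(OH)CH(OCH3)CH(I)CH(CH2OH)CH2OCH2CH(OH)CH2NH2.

4

C≡C triple bond → alkyne.
pendant –OC(=O)CH3: an acyloxy group → ester.
–C(=O)– with carbon on both sides → ketone.
–OH on an sp³ carbon → alcohol (secondary).
–OH on an sp³ carbon → alcohol (secondary).
pendant –OCH3: C–O–C with sp³ C, no adjacent C=O → ether.
halogen on an sp³ carbon → alkyl halide.
pendant –CH2OH on an sp³ backbone C → alcohol.
C–O–C with sp³ carbons on both sides and no adjacent C=O → ether.
–OH on an sp³ carbon → alcohol (secondary).
–NH2 on an sp³ carbon with no adjacent C=O → amine.
Alcohol appears at: CH(OH), CH(OH), CH(CH2OH), CH(OH) → 4.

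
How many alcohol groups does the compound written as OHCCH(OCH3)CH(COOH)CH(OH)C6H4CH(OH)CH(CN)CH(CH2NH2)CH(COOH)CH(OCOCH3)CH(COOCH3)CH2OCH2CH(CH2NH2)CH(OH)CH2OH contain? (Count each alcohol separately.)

terminal –CHO: carbonyl C bonded to H and C → aldehyde.
pendant –OCH3: C–O–C with sp³ C, no adjacent C=O → ether.
pendant –COOH: carbonyl C bonded to C and –OH → carboxylic acid.
–OH on an sp³ carbon → alcohol (secondary).
para-disubstituted benzene ring → arene.
–OH on an sp³ carbon → alcohol (secondary).
pendant –C≡N: nitrile.
pendant –CH2NH2: N on sp³ C, no adjacent C=O → amine.
pendant –COOH: carbonyl C bonded to C and –OH → carboxylic acid.
pendant –OC(=O)CH3: an acyloxy group → ester.
pendant –COOCH3: carbonyl C bonded to C and –OCH3 → ester.
C–O–C with sp³ carbons on both sides and no adjacent C=O → ether.
pendant –CH2NH2: N on sp³ C, no adjacent C=O → amine.
–OH on an sp³ carbon → alcohol (secondary).
–OH on an sp³ carbon → alcohol.
Alcohol appears at: CH(OH), CH(OH), CH(OH), CH2OH → 4.

4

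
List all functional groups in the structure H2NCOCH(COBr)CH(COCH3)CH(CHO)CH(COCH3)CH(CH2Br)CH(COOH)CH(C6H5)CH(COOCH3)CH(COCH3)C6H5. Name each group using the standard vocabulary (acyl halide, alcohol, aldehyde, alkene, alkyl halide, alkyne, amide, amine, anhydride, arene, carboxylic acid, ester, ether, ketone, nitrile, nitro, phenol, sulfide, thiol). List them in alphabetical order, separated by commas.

acyl halide, aldehyde, alkyl halide, amide, arene, carboxylic acid, ester, ketone

–C(=O)NH2: carbonyl C bonded to C and to N → amide (the N is not a separate amine).
pendant –C(=O)X: carbonyl C bonded to C and halogen → acyl halide.
pendant –COCH3: carbonyl C bonded to two carbons → ketone.
pendant –CHO: carbonyl C bonded to C and H → aldehyde.
pendant –COCH3: carbonyl C bonded to two carbons → ketone.
pendant –CH2X: halogen on sp³ carbon → alkyl halide.
pendant –COOH: carbonyl C bonded to C and –OH → carboxylic acid.
pendant –C6H5: benzene ring → arene.
pendant –COOCH3: carbonyl C bonded to C and –OCH3 → ester.
pendant –COCH3: carbonyl C bonded to two carbons → ketone.
–C6H5 phenyl ring → arene.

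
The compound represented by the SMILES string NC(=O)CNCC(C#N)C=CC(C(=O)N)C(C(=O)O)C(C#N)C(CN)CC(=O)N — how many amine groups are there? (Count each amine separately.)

–C(=O)NH2: carbonyl C bonded to C and to N → amide (the N is not a separate amine).
C–N–C with sp³ carbons and no adjacent C=O → amine (secondary).
pendant –C≡N: nitrile.
C=C double bond → alkene.
pendant –CONH2: carbonyl C bonded to C and N → amide.
pendant –COOH: carbonyl C bonded to C and –OH → carboxylic acid.
pendant –C≡N: nitrile.
pendant –CH2NH2: N on sp³ C, no adjacent C=O → amine.
–C(=O)NH2: carbonyl C bonded to C and to N → amide (the N is not a separate amine).
Amine appears at: CH2NHCH2, CH(CH2NH2) → 2.

2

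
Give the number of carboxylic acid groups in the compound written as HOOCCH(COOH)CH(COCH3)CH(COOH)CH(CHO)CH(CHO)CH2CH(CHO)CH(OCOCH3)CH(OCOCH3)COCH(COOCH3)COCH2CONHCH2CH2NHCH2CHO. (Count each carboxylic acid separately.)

3

Taking each segment in turn:
  HOOC: –COOH: carbonyl C bonded to –OH and C → carboxylic acid (the –OH is not a separate alcohol).
  CH(COOH): pendant –COOH: carbonyl C bonded to C and –OH → carboxylic acid.
  CH(COCH3): pendant –COCH3: carbonyl C bonded to two carbons → ketone.
  CH(COOH): pendant –COOH: carbonyl C bonded to C and –OH → carboxylic acid.
  CH(CHO): pendant –CHO: carbonyl C bonded to C and H → aldehyde.
  CH(CHO): pendant –CHO: carbonyl C bonded to C and H → aldehyde.
  CH(CHO): pendant –CHO: carbonyl C bonded to C and H → aldehyde.
  CH(OCOCH3): pendant –OC(=O)CH3: an acyloxy group → ester.
  CH(OCOCH3): pendant –OC(=O)CH3: an acyloxy group → ester.
  CO: –C(=O)– with carbon on both sides → ketone.
  CH(COOCH3): pendant –COOCH3: carbonyl C bonded to C and –OCH3 → ester.
  CO: –C(=O)– with carbon on both sides → ketone.
  CH2CONHCH2: –C(=O)–N– linkage → amide (the N is not an amine).
  CH2NHCH2: C–N–C with sp³ carbons and no adjacent C=O → amine (secondary).
  CHO: terminal –CHO: carbonyl C bonded to H and C → aldehyde.
Carboxylic acid appears at: HOOC, CH(COOH), CH(COOH) → 3.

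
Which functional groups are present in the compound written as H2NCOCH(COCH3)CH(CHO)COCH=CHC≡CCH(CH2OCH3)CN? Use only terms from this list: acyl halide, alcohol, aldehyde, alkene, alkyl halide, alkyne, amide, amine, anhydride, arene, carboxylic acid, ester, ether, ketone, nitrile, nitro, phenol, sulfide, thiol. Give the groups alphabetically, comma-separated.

Taking each segment in turn:
  H2NCO: –C(=O)NH2: carbonyl C bonded to C and to N → amide (the N is not a separate amine).
  CH(COCH3): pendant –COCH3: carbonyl C bonded to two carbons → ketone.
  CH(CHO): pendant –CHO: carbonyl C bonded to C and H → aldehyde.
  CO: –C(=O)– with carbon on both sides → ketone.
  CH=CH: C=C double bond → alkene.
  C≡C: C≡C triple bond → alkyne.
  CH(CH2OCH3): pendant –CH2OCH3: C–O–C linkage → ether.
  CN: –C≡N: carbon triple-bonded to nitrogen → nitrile.

aldehyde, alkene, alkyne, amide, ether, ketone, nitrile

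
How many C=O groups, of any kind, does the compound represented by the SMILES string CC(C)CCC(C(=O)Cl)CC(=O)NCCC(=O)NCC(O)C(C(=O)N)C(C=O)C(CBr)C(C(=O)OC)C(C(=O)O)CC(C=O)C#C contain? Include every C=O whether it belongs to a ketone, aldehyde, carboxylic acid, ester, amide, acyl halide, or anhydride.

CH(COCl): acyl halide, 1 C=O (running total 1).
CH2CONHCH2: amide, 1 C=O (running total 2).
CH2CONHCH2: amide, 1 C=O (running total 3).
CH(CONH2): amide, 1 C=O (running total 4).
CH(CHO): aldehyde, 1 C=O (running total 5).
CH(COOCH3): ester, 1 C=O (running total 6).
CH(COOH): carboxylic acid, 1 C=O (running total 7).
CH(CHO): aldehyde, 1 C=O (running total 8).

8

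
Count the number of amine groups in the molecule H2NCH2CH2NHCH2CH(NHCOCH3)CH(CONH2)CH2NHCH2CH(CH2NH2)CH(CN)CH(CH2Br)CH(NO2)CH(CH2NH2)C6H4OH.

Taking each segment in turn:
  H2NCH2: –NH2 on an sp³ carbon with no adjacent C=O → amine.
  CH2NHCH2: C–N–C with sp³ carbons and no adjacent C=O → amine (secondary).
  CH(NHCOCH3): pendant –NHC(=O)CH3: N bonded to a carbonyl → amide (not amine).
  CH(CONH2): pendant –CONH2: carbonyl C bonded to C and N → amide.
  CH2NHCH2: C–N–C with sp³ carbons and no adjacent C=O → amine (secondary).
  CH(CH2NH2): pendant –CH2NH2: N on sp³ C, no adjacent C=O → amine.
  CH(CN): pendant –C≡N: nitrile.
  CH(CH2Br): pendant –CH2X: halogen on sp³ carbon → alkyl halide.
  CH(NO2): –NO2 on an sp³ carbon → nitro (the N=O is not a carbonyl).
  CH(CH2NH2): pendant –CH2NH2: N on sp³ C, no adjacent C=O → amine.
  C6H4OH: –OH attached directly to an aromatic ring → phenol (not alcohol); the ring itself is an arene.
Amine appears at: H2NCH2, CH2NHCH2, CH2NHCH2, CH(CH2NH2), CH(CH2NH2) → 5.

5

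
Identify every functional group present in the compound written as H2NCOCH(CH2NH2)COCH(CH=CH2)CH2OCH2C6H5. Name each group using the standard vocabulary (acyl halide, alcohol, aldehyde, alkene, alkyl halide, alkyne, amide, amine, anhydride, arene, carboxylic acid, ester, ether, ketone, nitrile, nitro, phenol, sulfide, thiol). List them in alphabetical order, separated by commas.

Working along the chain:
  H2NCO: –C(=O)NH2: carbonyl C bonded to C and to N → amide (the N is not a separate amine).
  CH(CH2NH2): pendant –CH2NH2: N on sp³ C, no adjacent C=O → amine.
  CO: –C(=O)– with carbon on both sides → ketone.
  CH(CH=CH2): pendant –CH=CH2: C=C double bond → alkene.
  CH2OCH2: C–O–C with sp³ carbons on both sides and no adjacent C=O → ether.
  C6H5: –C6H5 phenyl ring → arene.

alkene, amide, amine, arene, ether, ketone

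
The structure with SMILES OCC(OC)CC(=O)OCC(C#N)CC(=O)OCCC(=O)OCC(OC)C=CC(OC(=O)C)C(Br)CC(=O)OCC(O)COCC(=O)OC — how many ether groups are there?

HO– on an sp³ carbon → alcohol.
pendant –OCH3: C–O–C with sp³ C, no adjacent C=O → ether.
–C(=O)–O–C with C on the carbonyl side → ester.
pendant –C≡N: nitrile.
–C(=O)–O–C with C on the carbonyl side → ester.
–C(=O)–O–C with C on the carbonyl side → ester.
pendant –OCH3: C–O–C with sp³ C, no adjacent C=O → ether.
C=C double bond → alkene.
pendant –OC(=O)CH3: an acyloxy group → ester.
halogen on an sp³ carbon → alkyl halide.
–C(=O)–O–C with C on the carbonyl side → ester.
–OH on an sp³ carbon → alcohol (secondary).
C–O–C with sp³ carbons on both sides and no adjacent C=O → ether.
–C(=O)OCH3: carbonyl C bonded to C and to –OCH3 → ester (not ketone + ether).
Ether appears at: CH(OCH3), CH(OCH3), CH2OCH2 → 3.

3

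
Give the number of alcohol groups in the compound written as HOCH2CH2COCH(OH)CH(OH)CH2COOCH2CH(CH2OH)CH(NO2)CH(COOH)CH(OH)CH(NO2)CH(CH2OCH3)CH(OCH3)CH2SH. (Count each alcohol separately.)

HO– on an sp³ carbon → alcohol.
–C(=O)– with carbon on both sides → ketone.
–OH on an sp³ carbon → alcohol (secondary).
–OH on an sp³ carbon → alcohol (secondary).
–C(=O)–O–C with C on the carbonyl side → ester.
pendant –CH2OH on an sp³ backbone C → alcohol.
–NO2 on an sp³ carbon → nitro (the N=O is not a carbonyl).
pendant –COOH: carbonyl C bonded to C and –OH → carboxylic acid.
–OH on an sp³ carbon → alcohol (secondary).
–NO2 on an sp³ carbon → nitro (the N=O is not a carbonyl).
pendant –CH2OCH3: C–O–C linkage → ether.
pendant –OCH3: C–O–C with sp³ C, no adjacent C=O → ether.
–SH on an sp³ carbon → thiol.
Alcohol appears at: HOCH2, CH(OH), CH(OH), CH(CH2OH), CH(OH) → 5.

5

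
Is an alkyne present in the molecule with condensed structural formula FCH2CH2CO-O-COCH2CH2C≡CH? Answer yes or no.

halogen on an sp³ carbon → alkyl halide.
two acyl groups sharing one oxygen, –C(=O)–O–C(=O)– → anhydride.
C≡C triple bond → alkyne.
The C≡CH segment supplies the alkyne: C≡C triple bond → alkyne.

yes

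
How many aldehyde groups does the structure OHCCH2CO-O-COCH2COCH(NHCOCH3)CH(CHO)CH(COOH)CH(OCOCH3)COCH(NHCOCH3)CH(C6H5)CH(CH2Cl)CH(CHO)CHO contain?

terminal –CHO: carbonyl C bonded to H and C → aldehyde.
two acyl groups sharing one oxygen, –C(=O)–O–C(=O)– → anhydride.
–C(=O)– with carbon on both sides → ketone.
pendant –NHC(=O)CH3: N bonded to a carbonyl → amide (not amine).
pendant –CHO: carbonyl C bonded to C and H → aldehyde.
pendant –COOH: carbonyl C bonded to C and –OH → carboxylic acid.
pendant –OC(=O)CH3: an acyloxy group → ester.
–C(=O)– with carbon on both sides → ketone.
pendant –NHC(=O)CH3: N bonded to a carbonyl → amide (not amine).
pendant –C6H5: benzene ring → arene.
pendant –CH2X: halogen on sp³ carbon → alkyl halide.
pendant –CHO: carbonyl C bonded to C and H → aldehyde.
terminal –CHO: carbonyl C bonded to H and C → aldehyde.
Aldehyde appears at: OHC, CH(CHO), CH(CHO), CHO → 4.

4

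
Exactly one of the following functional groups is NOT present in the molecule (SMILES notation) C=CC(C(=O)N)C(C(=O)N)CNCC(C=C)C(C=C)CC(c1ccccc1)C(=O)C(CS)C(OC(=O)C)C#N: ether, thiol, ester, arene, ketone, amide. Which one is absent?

ether

amide: present (CH(CONH2) — pendant –CONH2: carbonyl C bonded to C and N → amide).
ketone: present (CO — –C(=O)– with carbon on both sides → ketone).
thiol: present (CH(CH2SH) — pendant –CH2SH → thiol).
arene: present (CH(C6H5) — pendant –C6H5: benzene ring → arene).
ester: present (CH(OCOCH3) — pendant –OC(=O)CH3: an acyloxy group → ester).
ether: absent. In CH(OCOCH3), the C–O–C oxygen is adjacent to a C=O, so it belongs to an ester, not an ether.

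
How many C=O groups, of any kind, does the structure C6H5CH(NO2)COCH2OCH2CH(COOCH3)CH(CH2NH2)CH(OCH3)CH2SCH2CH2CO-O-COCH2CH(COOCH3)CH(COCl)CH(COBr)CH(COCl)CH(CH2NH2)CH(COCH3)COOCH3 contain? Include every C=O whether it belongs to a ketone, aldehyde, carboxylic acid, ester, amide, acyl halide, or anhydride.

10

CO: ketone, 1 C=O (running total 1).
CH(COOCH3): ester, 1 C=O (running total 2).
CH2CO-O-COCH2: anhydride, 2 C=O (running total 4).
CH(COOCH3): ester, 1 C=O (running total 5).
CH(COCl): acyl halide, 1 C=O (running total 6).
CH(COBr): acyl halide, 1 C=O (running total 7).
CH(COCl): acyl halide, 1 C=O (running total 8).
CH(COCH3): ketone, 1 C=O (running total 9).
COOCH3: ester, 1 C=O (running total 10).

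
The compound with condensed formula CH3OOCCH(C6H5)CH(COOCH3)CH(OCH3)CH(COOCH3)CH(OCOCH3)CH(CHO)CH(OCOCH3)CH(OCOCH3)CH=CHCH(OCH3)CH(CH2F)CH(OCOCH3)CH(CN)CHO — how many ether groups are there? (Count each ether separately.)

Reading the structure from left to right:
  CH3OOC: CH3O–C(=O)–: carbonyl C bonded to C and to –OCH3 → ester (not ketone + ether).
  CH(C6H5): pendant –C6H5: benzene ring → arene.
  CH(COOCH3): pendant –COOCH3: carbonyl C bonded to C and –OCH3 → ester.
  CH(OCH3): pendant –OCH3: C–O–C with sp³ C, no adjacent C=O → ether.
  CH(COOCH3): pendant –COOCH3: carbonyl C bonded to C and –OCH3 → ester.
  CH(OCOCH3): pendant –OC(=O)CH3: an acyloxy group → ester.
  CH(CHO): pendant –CHO: carbonyl C bonded to C and H → aldehyde.
  CH(OCOCH3): pendant –OC(=O)CH3: an acyloxy group → ester.
  CH(OCOCH3): pendant –OC(=O)CH3: an acyloxy group → ester.
  CH=CH: C=C double bond → alkene.
  CH(OCH3): pendant –OCH3: C–O–C with sp³ C, no adjacent C=O → ether.
  CH(CH2F): pendant –CH2X: halogen on sp³ carbon → alkyl halide.
  CH(OCOCH3): pendant –OC(=O)CH3: an acyloxy group → ester.
  CH(CN): pendant –C≡N: nitrile.
  CHO: terminal –CHO: carbonyl C bonded to H and C → aldehyde.
Ether appears at: CH(OCH3), CH(OCH3) → 2.

2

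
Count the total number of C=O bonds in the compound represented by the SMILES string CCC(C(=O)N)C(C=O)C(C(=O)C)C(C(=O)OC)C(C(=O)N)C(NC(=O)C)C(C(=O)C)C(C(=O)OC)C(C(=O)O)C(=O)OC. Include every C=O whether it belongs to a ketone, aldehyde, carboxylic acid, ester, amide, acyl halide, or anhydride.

10

CH(CONH2): amide, 1 C=O (running total 1).
CH(CHO): aldehyde, 1 C=O (running total 2).
CH(COCH3): ketone, 1 C=O (running total 3).
CH(COOCH3): ester, 1 C=O (running total 4).
CH(CONH2): amide, 1 C=O (running total 5).
CH(NHCOCH3): amide, 1 C=O (running total 6).
CH(COCH3): ketone, 1 C=O (running total 7).
CH(COOCH3): ester, 1 C=O (running total 8).
CH(COOH): carboxylic acid, 1 C=O (running total 9).
COOCH3: ester, 1 C=O (running total 10).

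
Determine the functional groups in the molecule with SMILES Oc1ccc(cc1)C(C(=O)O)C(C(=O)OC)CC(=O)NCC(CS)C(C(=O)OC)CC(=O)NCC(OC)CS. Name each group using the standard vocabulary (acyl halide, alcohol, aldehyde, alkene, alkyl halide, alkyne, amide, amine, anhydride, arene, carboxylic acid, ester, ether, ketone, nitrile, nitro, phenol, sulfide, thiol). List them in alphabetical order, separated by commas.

Taking each segment in turn:
  HOC6H4: –OH attached directly to an aromatic ring → phenol (not alcohol); the ring itself is an arene.
  CH(COOH): pendant –COOH: carbonyl C bonded to C and –OH → carboxylic acid.
  CH(COOCH3): pendant –COOCH3: carbonyl C bonded to C and –OCH3 → ester.
  CH2CONHCH2: –C(=O)–N– linkage → amide (the N is not an amine).
  CH(CH2SH): pendant –CH2SH → thiol.
  CH(COOCH3): pendant –COOCH3: carbonyl C bonded to C and –OCH3 → ester.
  CH2CONHCH2: –C(=O)–N– linkage → amide (the N is not an amine).
  CH(OCH3): pendant –OCH3: C–O–C with sp³ C, no adjacent C=O → ether.
  CH2SH: –SH on an sp³ carbon → thiol.

amide, arene, carboxylic acid, ester, ether, phenol, thiol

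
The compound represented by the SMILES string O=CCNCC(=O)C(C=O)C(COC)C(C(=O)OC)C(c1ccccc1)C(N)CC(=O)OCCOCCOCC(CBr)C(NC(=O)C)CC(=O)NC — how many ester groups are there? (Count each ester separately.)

Reading the structure from left to right:
  OHC: terminal –CHO: carbonyl C bonded to H and C → aldehyde.
  CH2NHCH2: C–N–C with sp³ carbons and no adjacent C=O → amine (secondary).
  CO: –C(=O)– with carbon on both sides → ketone.
  CH(CHO): pendant –CHO: carbonyl C bonded to C and H → aldehyde.
  CH(CH2OCH3): pendant –CH2OCH3: C–O–C linkage → ether.
  CH(COOCH3): pendant –COOCH3: carbonyl C bonded to C and –OCH3 → ester.
  CH(C6H5): pendant –C6H5: benzene ring → arene.
  CH(NH2): –NH2 on an sp³ carbon with no adjacent C=O → amine.
  CH2COOCH2: –C(=O)–O–C with C on the carbonyl side → ester.
  CH2OCH2: C–O–C with sp³ carbons on both sides and no adjacent C=O → ether.
  CH2OCH2: C–O–C with sp³ carbons on both sides and no adjacent C=O → ether.
  CH(CH2Br): pendant –CH2X: halogen on sp³ carbon → alkyl halide.
  CH(NHCOCH3): pendant –NHC(=O)CH3: N bonded to a carbonyl → amide (not amine).
  CONHCH3: –C(=O)NHCH3: carbonyl C bonded to C and to N → amide (the N is not an amine).
Ester appears at: CH(COOCH3), CH2COOCH2 → 2.

2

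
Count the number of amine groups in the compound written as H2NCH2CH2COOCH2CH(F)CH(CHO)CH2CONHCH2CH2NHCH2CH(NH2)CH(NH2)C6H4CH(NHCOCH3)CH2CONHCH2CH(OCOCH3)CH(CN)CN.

4

–NH2 on an sp³ carbon with no adjacent C=O → amine.
–C(=O)–O–C with C on the carbonyl side → ester.
halogen on an sp³ carbon → alkyl halide.
pendant –CHO: carbonyl C bonded to C and H → aldehyde.
–C(=O)–N– linkage → amide (the N is not an amine).
C–N–C with sp³ carbons and no adjacent C=O → amine (secondary).
–NH2 on an sp³ carbon with no adjacent C=O → amine.
–NH2 on an sp³ carbon with no adjacent C=O → amine.
para-disubstituted benzene ring → arene.
pendant –NHC(=O)CH3: N bonded to a carbonyl → amide (not amine).
–C(=O)–N– linkage → amide (the N is not an amine).
pendant –OC(=O)CH3: an acyloxy group → ester.
pendant –C≡N: nitrile.
–C≡N: carbon triple-bonded to nitrogen → nitrile.
Amine appears at: H2NCH2, CH2NHCH2, CH(NH2), CH(NH2) → 4.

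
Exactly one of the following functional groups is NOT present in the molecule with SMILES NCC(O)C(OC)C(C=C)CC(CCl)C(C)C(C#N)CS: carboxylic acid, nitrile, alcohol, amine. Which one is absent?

carboxylic acid

nitrile: present (CH(CN) — pendant –C≡N: nitrile).
amine: present (H2NCH2 — –NH2 on an sp³ carbon with no adjacent C=O → amine).
alcohol: present (CH(OH) — –OH on an sp³ carbon → alcohol (secondary)).
carboxylic acid: no segment matches this pattern.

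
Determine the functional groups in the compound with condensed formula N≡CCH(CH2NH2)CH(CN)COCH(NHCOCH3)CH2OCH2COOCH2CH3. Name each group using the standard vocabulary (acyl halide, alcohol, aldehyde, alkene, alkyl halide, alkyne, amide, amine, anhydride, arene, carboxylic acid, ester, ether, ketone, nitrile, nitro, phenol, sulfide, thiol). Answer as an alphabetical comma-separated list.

Working along the chain:
  N≡C: N≡C–: carbon triple-bonded to nitrogen → nitrile.
  CH(CH2NH2): pendant –CH2NH2: N on sp³ C, no adjacent C=O → amine.
  CH(CN): pendant –C≡N: nitrile.
  CO: –C(=O)– with carbon on both sides → ketone.
  CH(NHCOCH3): pendant –NHC(=O)CH3: N bonded to a carbonyl → amide (not amine).
  CH2OCH2: C–O–C with sp³ carbons on both sides and no adjacent C=O → ether.
  COOCH2CH3: –C(=O)OCH2CH3: carbonyl C bonded to C and to –OEt → ester.

amide, amine, ester, ether, ketone, nitrile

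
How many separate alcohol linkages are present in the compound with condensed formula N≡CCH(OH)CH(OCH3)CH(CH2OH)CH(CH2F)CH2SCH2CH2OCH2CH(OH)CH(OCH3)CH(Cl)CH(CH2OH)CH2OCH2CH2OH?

5

Taking each segment in turn:
  N≡C: N≡C–: carbon triple-bonded to nitrogen → nitrile.
  CH(OH): –OH on an sp³ carbon → alcohol (secondary).
  CH(OCH3): pendant –OCH3: C–O–C with sp³ C, no adjacent C=O → ether.
  CH(CH2OH): pendant –CH2OH on an sp³ backbone C → alcohol.
  CH(CH2F): pendant –CH2X: halogen on sp³ carbon → alkyl halide.
  CH2SCH2: C–S–C linkage → sulfide (thioether).
  CH2OCH2: C–O–C with sp³ carbons on both sides and no adjacent C=O → ether.
  CH(OH): –OH on an sp³ carbon → alcohol (secondary).
  CH(OCH3): pendant –OCH3: C–O–C with sp³ C, no adjacent C=O → ether.
  CH(Cl): halogen on an sp³ carbon → alkyl halide.
  CH(CH2OH): pendant –CH2OH on an sp³ backbone C → alcohol.
  CH2OCH2: C–O–C with sp³ carbons on both sides and no adjacent C=O → ether.
  CH2OH: –OH on an sp³ carbon → alcohol.
Alcohol appears at: CH(OH), CH(CH2OH), CH(OH), CH(CH2OH), CH2OH → 5.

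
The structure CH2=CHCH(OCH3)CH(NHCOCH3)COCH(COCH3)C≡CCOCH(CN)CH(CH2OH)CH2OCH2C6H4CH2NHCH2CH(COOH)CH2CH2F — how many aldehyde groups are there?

Reading the structure from left to right:
  CH2=CH: C=C double bond → alkene.
  CH(OCH3): pendant –OCH3: C–O–C with sp³ C, no adjacent C=O → ether.
  CH(NHCOCH3): pendant –NHC(=O)CH3: N bonded to a carbonyl → amide (not amine).
  CO: –C(=O)– with carbon on both sides → ketone.
  CH(COCH3): pendant –COCH3: carbonyl C bonded to two carbons → ketone.
  C≡C: C≡C triple bond → alkyne.
  CO: –C(=O)– with carbon on both sides → ketone.
  CH(CN): pendant –C≡N: nitrile.
  CH(CH2OH): pendant –CH2OH on an sp³ backbone C → alcohol.
  CH2OCH2: C–O–C with sp³ carbons on both sides and no adjacent C=O → ether.
  C6H4: para-disubstituted benzene ring → arene.
  CH2NHCH2: C–N–C with sp³ carbons and no adjacent C=O → amine (secondary).
  CH(COOH): pendant –COOH: carbonyl C bonded to C and –OH → carboxylic acid.
  CH2F: halogen on an sp³ carbon → alkyl halide.
No segment is a aldehyde: CO is ketone, not aldehyde; CH(COCH3) is ketone, not aldehyde; CO is ketone, not aldehyde. → 0.

0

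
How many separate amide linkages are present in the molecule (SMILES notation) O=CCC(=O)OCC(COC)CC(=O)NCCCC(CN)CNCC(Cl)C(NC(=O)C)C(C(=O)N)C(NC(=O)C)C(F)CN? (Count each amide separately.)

terminal –CHO: carbonyl C bonded to H and C → aldehyde.
–C(=O)–O–C with C on the carbonyl side → ester.
pendant –CH2OCH3: C–O–C linkage → ether.
–C(=O)–N– linkage → amide (the N is not an amine).
pendant –CH2NH2: N on sp³ C, no adjacent C=O → amine.
C–N–C with sp³ carbons and no adjacent C=O → amine (secondary).
halogen on an sp³ carbon → alkyl halide.
pendant –NHC(=O)CH3: N bonded to a carbonyl → amide (not amine).
pendant –CONH2: carbonyl C bonded to C and N → amide.
pendant –NHC(=O)CH3: N bonded to a carbonyl → amide (not amine).
halogen on an sp³ carbon → alkyl halide.
–NH2 on an sp³ carbon with no adjacent C=O → amine.
Amide appears at: CH2CONHCH2, CH(NHCOCH3), CH(CONH2), CH(NHCOCH3) → 4.

4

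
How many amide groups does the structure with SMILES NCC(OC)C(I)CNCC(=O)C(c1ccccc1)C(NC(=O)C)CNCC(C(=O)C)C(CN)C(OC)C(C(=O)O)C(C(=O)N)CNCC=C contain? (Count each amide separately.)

2

Working along the chain:
  H2NCH2: –NH2 on an sp³ carbon with no adjacent C=O → amine.
  CH(OCH3): pendant –OCH3: C–O–C with sp³ C, no adjacent C=O → ether.
  CH(I): halogen on an sp³ carbon → alkyl halide.
  CH2NHCH2: C–N–C with sp³ carbons and no adjacent C=O → amine (secondary).
  CO: –C(=O)– with carbon on both sides → ketone.
  CH(C6H5): pendant –C6H5: benzene ring → arene.
  CH(NHCOCH3): pendant –NHC(=O)CH3: N bonded to a carbonyl → amide (not amine).
  CH2NHCH2: C–N–C with sp³ carbons and no adjacent C=O → amine (secondary).
  CH(COCH3): pendant –COCH3: carbonyl C bonded to two carbons → ketone.
  CH(CH2NH2): pendant –CH2NH2: N on sp³ C, no adjacent C=O → amine.
  CH(OCH3): pendant –OCH3: C–O–C with sp³ C, no adjacent C=O → ether.
  CH(COOH): pendant –COOH: carbonyl C bonded to C and –OH → carboxylic acid.
  CH(CONH2): pendant –CONH2: carbonyl C bonded to C and N → amide.
  CH2NHCH2: C–N–C with sp³ carbons and no adjacent C=O → amine (secondary).
  CH=CH2: C=C double bond → alkene.
Amide appears at: CH(NHCOCH3), CH(CONH2) → 2.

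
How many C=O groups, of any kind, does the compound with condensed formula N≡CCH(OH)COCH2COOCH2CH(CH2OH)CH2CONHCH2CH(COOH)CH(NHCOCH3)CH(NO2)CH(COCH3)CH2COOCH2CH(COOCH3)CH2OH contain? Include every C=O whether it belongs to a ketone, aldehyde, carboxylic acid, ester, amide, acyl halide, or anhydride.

8

CO: ketone, 1 C=O (running total 1).
CH2COOCH2: ester, 1 C=O (running total 2).
CH2CONHCH2: amide, 1 C=O (running total 3).
CH(COOH): carboxylic acid, 1 C=O (running total 4).
CH(NHCOCH3): amide, 1 C=O (running total 5).
CH(COCH3): ketone, 1 C=O (running total 6).
CH2COOCH2: ester, 1 C=O (running total 7).
CH(COOCH3): ester, 1 C=O (running total 8).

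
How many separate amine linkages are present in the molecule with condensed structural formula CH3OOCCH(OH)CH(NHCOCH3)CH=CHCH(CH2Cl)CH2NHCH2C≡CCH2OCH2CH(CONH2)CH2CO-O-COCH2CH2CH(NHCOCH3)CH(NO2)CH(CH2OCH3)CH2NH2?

2

Working along the chain:
  CH3OOC: CH3O–C(=O)–: carbonyl C bonded to C and to –OCH3 → ester (not ketone + ether).
  CH(OH): –OH on an sp³ carbon → alcohol (secondary).
  CH(NHCOCH3): pendant –NHC(=O)CH3: N bonded to a carbonyl → amide (not amine).
  CH=CH: C=C double bond → alkene.
  CH(CH2Cl): pendant –CH2X: halogen on sp³ carbon → alkyl halide.
  CH2NHCH2: C–N–C with sp³ carbons and no adjacent C=O → amine (secondary).
  C≡C: C≡C triple bond → alkyne.
  CH2OCH2: C–O–C with sp³ carbons on both sides and no adjacent C=O → ether.
  CH(CONH2): pendant –CONH2: carbonyl C bonded to C and N → amide.
  CH2CO-O-COCH2: two acyl groups sharing one oxygen, –C(=O)–O–C(=O)– → anhydride.
  CH(NHCOCH3): pendant –NHC(=O)CH3: N bonded to a carbonyl → amide (not amine).
  CH(NO2): –NO2 on an sp³ carbon → nitro (the N=O is not a carbonyl).
  CH(CH2OCH3): pendant –CH2OCH3: C–O–C linkage → ether.
  CH2NH2: –NH2 on an sp³ carbon with no adjacent C=O → amine.
Amine appears at: CH2NHCH2, CH2NH2 → 2.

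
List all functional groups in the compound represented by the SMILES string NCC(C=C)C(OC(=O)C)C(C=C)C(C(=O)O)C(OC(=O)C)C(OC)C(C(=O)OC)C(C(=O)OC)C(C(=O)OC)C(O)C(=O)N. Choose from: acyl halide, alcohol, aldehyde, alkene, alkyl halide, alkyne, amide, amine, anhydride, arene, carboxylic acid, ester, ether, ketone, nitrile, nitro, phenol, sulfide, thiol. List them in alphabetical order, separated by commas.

alcohol, alkene, amide, amine, carboxylic acid, ester, ether

Working along the chain:
  H2NCH2: –NH2 on an sp³ carbon with no adjacent C=O → amine.
  CH(CH=CH2): pendant –CH=CH2: C=C double bond → alkene.
  CH(OCOCH3): pendant –OC(=O)CH3: an acyloxy group → ester.
  CH(CH=CH2): pendant –CH=CH2: C=C double bond → alkene.
  CH(COOH): pendant –COOH: carbonyl C bonded to C and –OH → carboxylic acid.
  CH(OCOCH3): pendant –OC(=O)CH3: an acyloxy group → ester.
  CH(OCH3): pendant –OCH3: C–O–C with sp³ C, no adjacent C=O → ether.
  CH(COOCH3): pendant –COOCH3: carbonyl C bonded to C and –OCH3 → ester.
  CH(COOCH3): pendant –COOCH3: carbonyl C bonded to C and –OCH3 → ester.
  CH(COOCH3): pendant –COOCH3: carbonyl C bonded to C and –OCH3 → ester.
  CH(OH): –OH on an sp³ carbon → alcohol (secondary).
  CONH2: –C(=O)NH2: carbonyl C bonded to C and to N → amide (the N is not a separate amine).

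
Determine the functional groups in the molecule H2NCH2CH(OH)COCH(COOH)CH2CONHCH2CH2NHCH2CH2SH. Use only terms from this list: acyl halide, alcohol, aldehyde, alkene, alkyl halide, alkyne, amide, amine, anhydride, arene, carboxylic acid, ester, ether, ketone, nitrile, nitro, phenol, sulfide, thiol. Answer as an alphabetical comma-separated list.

alcohol, amide, amine, carboxylic acid, ketone, thiol

–NH2 on an sp³ carbon with no adjacent C=O → amine.
–OH on an sp³ carbon → alcohol (secondary).
–C(=O)– with carbon on both sides → ketone.
pendant –COOH: carbonyl C bonded to C and –OH → carboxylic acid.
–C(=O)–N– linkage → amide (the N is not an amine).
C–N–C with sp³ carbons and no adjacent C=O → amine (secondary).
–SH on an sp³ carbon → thiol.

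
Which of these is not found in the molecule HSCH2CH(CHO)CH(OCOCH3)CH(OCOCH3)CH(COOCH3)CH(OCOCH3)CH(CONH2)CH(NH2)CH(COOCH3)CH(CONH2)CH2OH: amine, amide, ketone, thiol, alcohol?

amine: present (CH(NH2) — –NH2 on an sp³ carbon with no adjacent C=O → amine).
alcohol: present (CH2OH — –OH on an sp³ carbon → alcohol).
thiol: present (HSCH2 — –SH on an sp³ carbon → thiol).
amide: present (CH(CONH2) — pendant –CONH2: carbonyl C bonded to C and N → amide).
ketone: absent. In each of CH(OCOCH3) and CH(COOCH3), the C=O is bonded to an –O–C group, which defines an ester, not a ketone. In CH(CONH2), the C=O is bonded to nitrogen, which defines an amide, not a ketone. In CH(CHO), the carbonyl carbon carries an H, so it is an aldehyde, not a ketone.

ketone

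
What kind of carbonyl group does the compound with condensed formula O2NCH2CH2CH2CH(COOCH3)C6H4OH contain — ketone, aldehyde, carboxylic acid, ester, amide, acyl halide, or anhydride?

ester

The carbonyl is in the CH(COOCH3) segment: pendant –COOCH3: carbonyl C bonded to C and –OCH3 → ester.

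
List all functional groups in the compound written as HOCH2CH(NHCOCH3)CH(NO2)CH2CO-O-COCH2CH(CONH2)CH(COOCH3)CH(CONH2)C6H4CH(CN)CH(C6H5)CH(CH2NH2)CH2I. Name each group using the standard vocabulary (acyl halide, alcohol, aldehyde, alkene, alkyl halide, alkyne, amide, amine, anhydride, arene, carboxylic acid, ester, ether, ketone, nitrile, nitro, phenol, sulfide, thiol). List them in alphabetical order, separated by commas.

HO– on an sp³ carbon → alcohol.
pendant –NHC(=O)CH3: N bonded to a carbonyl → amide (not amine).
–NO2 on an sp³ carbon → nitro (the N=O is not a carbonyl).
two acyl groups sharing one oxygen, –C(=O)–O–C(=O)– → anhydride.
pendant –CONH2: carbonyl C bonded to C and N → amide.
pendant –COOCH3: carbonyl C bonded to C and –OCH3 → ester.
pendant –CONH2: carbonyl C bonded to C and N → amide.
para-disubstituted benzene ring → arene.
pendant –C≡N: nitrile.
pendant –C6H5: benzene ring → arene.
pendant –CH2NH2: N on sp³ C, no adjacent C=O → amine.
halogen on an sp³ carbon → alkyl halide.

alcohol, alkyl halide, amide, amine, anhydride, arene, ester, nitrile, nitro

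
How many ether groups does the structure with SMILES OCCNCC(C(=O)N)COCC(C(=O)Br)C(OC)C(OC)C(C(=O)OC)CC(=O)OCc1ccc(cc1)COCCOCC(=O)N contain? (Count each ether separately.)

5

Working along the chain:
  HOCH2: HO– on an sp³ carbon → alcohol.
  CH2NHCH2: C–N–C with sp³ carbons and no adjacent C=O → amine (secondary).
  CH(CONH2): pendant –CONH2: carbonyl C bonded to C and N → amide.
  CH2OCH2: C–O–C with sp³ carbons on both sides and no adjacent C=O → ether.
  CH(COBr): pendant –C(=O)X: carbonyl C bonded to C and halogen → acyl halide.
  CH(OCH3): pendant –OCH3: C–O–C with sp³ C, no adjacent C=O → ether.
  CH(OCH3): pendant –OCH3: C–O–C with sp³ C, no adjacent C=O → ether.
  CH(COOCH3): pendant –COOCH3: carbonyl C bonded to C and –OCH3 → ester.
  CH2COOCH2: –C(=O)–O–C with C on the carbonyl side → ester.
  C6H4: para-disubstituted benzene ring → arene.
  CH2OCH2: C–O–C with sp³ carbons on both sides and no adjacent C=O → ether.
  CH2OCH2: C–O–C with sp³ carbons on both sides and no adjacent C=O → ether.
  CONH2: –C(=O)NH2: carbonyl C bonded to C and to N → amide (the N is not a separate amine).
Ether appears at: CH2OCH2, CH(OCH3), CH(OCH3), CH2OCH2, CH2OCH2 → 5.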